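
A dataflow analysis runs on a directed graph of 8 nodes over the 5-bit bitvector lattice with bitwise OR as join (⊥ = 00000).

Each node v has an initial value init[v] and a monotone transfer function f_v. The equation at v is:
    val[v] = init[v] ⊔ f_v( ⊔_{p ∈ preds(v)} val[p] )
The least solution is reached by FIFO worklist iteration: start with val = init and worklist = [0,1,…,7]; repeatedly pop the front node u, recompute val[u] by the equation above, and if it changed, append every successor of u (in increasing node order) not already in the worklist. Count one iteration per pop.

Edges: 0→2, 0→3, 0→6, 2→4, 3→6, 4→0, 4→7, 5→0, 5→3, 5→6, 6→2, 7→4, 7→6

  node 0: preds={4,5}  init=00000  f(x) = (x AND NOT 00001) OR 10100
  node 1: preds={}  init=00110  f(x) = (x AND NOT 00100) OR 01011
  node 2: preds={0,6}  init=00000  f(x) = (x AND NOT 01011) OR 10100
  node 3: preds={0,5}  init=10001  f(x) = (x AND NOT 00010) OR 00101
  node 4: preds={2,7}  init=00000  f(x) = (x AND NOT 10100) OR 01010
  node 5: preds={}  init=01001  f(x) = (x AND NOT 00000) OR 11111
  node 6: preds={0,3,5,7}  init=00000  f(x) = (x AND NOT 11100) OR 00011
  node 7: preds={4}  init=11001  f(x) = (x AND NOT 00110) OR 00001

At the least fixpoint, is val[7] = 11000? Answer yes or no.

no

Iteration log — 12 steps:
  step 1. node 0  ⊔preds=01001  new=11100  old=00000  +wl: 
  step 2. node 1  ⊔preds=00000  new=01111  old=00110  +wl: 
  step 3. node 2  ⊔preds=11100  new=10100  old=00000  +wl: 
  step 4. node 3  ⊔preds=11101  new=11101  old=10001  +wl: 
  step 5. node 4  ⊔preds=11101  new=01011  old=00000  +wl: 0
  step 6. node 5  ⊔preds=00000  new=11111  old=01001  +wl: 3
  step 7. node 6  ⊔preds=11111  new=00011  old=00000  +wl: 2
  step 8. node 7  ⊔preds=01011  new=11001  stable
  step 9. node 0  ⊔preds=11111  new=11110  old=11100  +wl: 6
  step 10. node 3  ⊔preds=11111  new=11101  stable
  step 11. node 2  ⊔preds=11111  new=10100  stable
  step 12. node 6  ⊔preds=11111  new=00011  stable

Least fixpoint reached:
  node 0: 11110
  node 1: 01111
  node 2: 10100
  node 3: 11101
  node 4: 01011
  node 5: 11111
  node 6: 00011
  node 7: 11001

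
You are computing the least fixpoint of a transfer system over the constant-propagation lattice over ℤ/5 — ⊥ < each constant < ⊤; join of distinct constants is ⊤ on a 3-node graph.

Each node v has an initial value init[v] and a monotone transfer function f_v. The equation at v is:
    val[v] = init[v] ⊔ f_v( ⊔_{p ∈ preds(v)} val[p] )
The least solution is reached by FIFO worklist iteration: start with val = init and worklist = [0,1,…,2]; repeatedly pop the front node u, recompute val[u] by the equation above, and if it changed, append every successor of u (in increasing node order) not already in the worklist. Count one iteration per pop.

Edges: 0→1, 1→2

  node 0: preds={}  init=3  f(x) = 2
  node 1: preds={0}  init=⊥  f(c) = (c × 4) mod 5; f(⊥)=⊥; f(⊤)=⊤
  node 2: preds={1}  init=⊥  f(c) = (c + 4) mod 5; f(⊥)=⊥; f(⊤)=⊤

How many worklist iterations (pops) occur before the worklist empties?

3

Trace (3 dequeues):
  [1] u=0 | in ⊥ | out ⊤ | prev 3 | push {}
  [2] u=1 | in ⊤ | out ⊤ | prev ⊥ | push {}
  [3] u=2 | in ⊤ | out ⊤ | prev ⊥ | push {}

Converged values:
  [0] ⊤
  [1] ⊤
  [2] ⊤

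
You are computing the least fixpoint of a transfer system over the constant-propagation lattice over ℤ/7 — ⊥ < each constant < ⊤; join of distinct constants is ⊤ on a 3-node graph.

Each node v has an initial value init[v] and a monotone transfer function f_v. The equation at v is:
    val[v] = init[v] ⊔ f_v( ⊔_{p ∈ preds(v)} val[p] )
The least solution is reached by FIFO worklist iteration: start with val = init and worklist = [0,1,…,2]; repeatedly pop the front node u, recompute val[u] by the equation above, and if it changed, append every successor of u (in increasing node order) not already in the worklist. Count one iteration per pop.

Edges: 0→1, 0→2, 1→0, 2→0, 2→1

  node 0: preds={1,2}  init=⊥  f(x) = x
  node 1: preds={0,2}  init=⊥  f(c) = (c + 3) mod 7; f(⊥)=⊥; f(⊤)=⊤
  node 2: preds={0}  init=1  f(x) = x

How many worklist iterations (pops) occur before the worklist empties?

Iteration log — 8 steps:
  step 1. node 0  ⊔preds=1  new=1  old=⊥  +wl: 
  step 2. node 1  ⊔preds=1  new=4  old=⊥  +wl: 0
  step 3. node 2  ⊔preds=1  new=1  stable
  step 4. node 0  ⊔preds=⊤  new=⊤  old=1  +wl: 1,2
  step 5. node 1  ⊔preds=⊤  new=⊤  old=4  +wl: 0
  step 6. node 2  ⊔preds=⊤  new=⊤  old=1  +wl: 1
  step 7. node 0  ⊔preds=⊤  new=⊤  stable
  step 8. node 1  ⊔preds=⊤  new=⊤  stable

Least fixpoint reached:
  node 0: ⊤
  node 1: ⊤
  node 2: ⊤

8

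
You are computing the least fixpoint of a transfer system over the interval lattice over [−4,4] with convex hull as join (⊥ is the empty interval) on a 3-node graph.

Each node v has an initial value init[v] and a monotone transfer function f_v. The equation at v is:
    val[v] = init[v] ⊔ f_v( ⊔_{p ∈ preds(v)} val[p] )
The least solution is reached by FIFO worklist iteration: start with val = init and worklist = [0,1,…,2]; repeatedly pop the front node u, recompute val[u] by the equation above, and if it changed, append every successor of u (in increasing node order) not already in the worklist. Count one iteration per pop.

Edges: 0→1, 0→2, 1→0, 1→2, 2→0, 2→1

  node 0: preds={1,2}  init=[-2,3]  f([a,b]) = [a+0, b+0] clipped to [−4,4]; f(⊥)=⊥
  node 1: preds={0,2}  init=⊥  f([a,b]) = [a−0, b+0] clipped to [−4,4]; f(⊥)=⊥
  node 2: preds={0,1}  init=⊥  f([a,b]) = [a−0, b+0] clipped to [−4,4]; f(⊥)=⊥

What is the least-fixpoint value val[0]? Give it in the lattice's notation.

Worklist (5 pops):
  #1 pop 0: in=⊥ → [-2,3] (no change)
  #2 pop 1: in=[-2,3] → [-2,3] (was ⊥); enqueue [0]
  #3 pop 2: in=[-2,3] → [-2,3] (was ⊥); enqueue [1]
  #4 pop 0: in=[-2,3] → [-2,3] (no change)
  #5 pop 1: in=[-2,3] → [-2,3] (no change)

Fixpoint:
  val[0] = [-2,3]
  val[1] = [-2,3]
  val[2] = [-2,3]

[-2,3]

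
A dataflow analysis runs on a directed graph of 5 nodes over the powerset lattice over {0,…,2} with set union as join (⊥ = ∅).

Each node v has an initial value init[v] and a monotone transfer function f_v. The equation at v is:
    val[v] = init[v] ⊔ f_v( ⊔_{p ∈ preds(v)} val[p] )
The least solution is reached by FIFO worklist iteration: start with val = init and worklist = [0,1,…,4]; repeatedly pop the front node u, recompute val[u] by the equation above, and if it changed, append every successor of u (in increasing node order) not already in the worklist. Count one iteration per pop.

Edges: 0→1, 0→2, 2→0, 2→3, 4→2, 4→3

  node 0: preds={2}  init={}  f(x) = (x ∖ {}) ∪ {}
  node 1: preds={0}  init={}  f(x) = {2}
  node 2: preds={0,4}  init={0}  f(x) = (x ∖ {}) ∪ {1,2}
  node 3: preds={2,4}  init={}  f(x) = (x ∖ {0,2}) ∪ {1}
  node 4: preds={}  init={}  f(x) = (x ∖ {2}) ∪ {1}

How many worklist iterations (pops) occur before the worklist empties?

9

Trace (9 dequeues):
  [1] u=0 | in {0} | out {0} | prev {} | push {}
  [2] u=1 | in {0} | out {2} | prev {} | push {}
  [3] u=2 | in {0} | out {0,1,2} | prev {0} | push {0}
  [4] u=3 | in {0,1,2} | out {1} | prev {} | push {}
  [5] u=4 | in {} | out {1} | prev {} | push {2,3}
  [6] u=0 | in {0,1,2} | out {0,1,2} | prev {0} | push {1}
  [7] u=2 | in {0,1,2} | out {0,1,2} | ==
  [8] u=3 | in {0,1,2} | out {1} | ==
  [9] u=1 | in {0,1,2} | out {2} | ==

Converged values:
  [0] {0,1,2}
  [1] {2}
  [2] {0,1,2}
  [3] {1}
  [4] {1}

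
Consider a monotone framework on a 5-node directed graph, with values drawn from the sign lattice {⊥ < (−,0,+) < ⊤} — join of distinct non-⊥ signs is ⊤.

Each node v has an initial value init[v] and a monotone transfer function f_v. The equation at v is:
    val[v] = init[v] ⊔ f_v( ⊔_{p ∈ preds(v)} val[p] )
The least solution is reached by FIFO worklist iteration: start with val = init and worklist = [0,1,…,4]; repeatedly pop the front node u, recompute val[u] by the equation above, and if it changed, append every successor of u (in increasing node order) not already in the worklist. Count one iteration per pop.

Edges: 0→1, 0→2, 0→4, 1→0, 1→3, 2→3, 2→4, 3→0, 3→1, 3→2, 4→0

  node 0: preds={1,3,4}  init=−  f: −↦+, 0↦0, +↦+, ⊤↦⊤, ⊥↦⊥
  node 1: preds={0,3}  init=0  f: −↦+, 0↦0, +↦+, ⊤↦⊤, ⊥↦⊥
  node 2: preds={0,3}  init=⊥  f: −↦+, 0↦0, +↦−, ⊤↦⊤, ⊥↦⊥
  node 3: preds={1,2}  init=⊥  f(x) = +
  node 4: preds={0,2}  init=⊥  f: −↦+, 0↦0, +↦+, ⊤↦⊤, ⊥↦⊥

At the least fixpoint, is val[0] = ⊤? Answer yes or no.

Worklist (8 pops):
  #1 pop 0: in=0 → ⊤ (was −); enqueue []
  #2 pop 1: in=⊤ → ⊤ (was 0); enqueue [0]
  #3 pop 2: in=⊤ → ⊤ (was ⊥); enqueue []
  #4 pop 3: in=⊤ → + (was ⊥); enqueue [1,2]
  #5 pop 4: in=⊤ → ⊤ (was ⊥); enqueue []
  #6 pop 0: in=⊤ → ⊤ (no change)
  #7 pop 1: in=⊤ → ⊤ (no change)
  #8 pop 2: in=⊤ → ⊤ (no change)

Fixpoint:
  val[0] = ⊤
  val[1] = ⊤
  val[2] = ⊤
  val[3] = +
  val[4] = ⊤

yes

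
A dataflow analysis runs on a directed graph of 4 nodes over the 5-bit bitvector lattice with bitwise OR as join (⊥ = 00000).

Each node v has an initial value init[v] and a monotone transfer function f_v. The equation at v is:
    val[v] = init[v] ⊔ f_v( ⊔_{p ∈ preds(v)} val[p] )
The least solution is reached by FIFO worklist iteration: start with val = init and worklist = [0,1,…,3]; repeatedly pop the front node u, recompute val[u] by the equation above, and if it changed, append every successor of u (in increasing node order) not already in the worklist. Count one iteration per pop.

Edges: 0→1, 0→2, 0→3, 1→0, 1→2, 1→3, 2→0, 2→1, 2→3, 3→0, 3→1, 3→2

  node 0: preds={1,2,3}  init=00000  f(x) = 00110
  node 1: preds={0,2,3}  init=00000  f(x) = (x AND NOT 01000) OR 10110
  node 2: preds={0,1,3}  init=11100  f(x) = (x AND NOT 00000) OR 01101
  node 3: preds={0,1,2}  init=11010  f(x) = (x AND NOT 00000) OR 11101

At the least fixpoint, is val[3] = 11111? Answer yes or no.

Trace (9 dequeues):
  [1] u=0 | in 11110 | out 00110 | prev 00000 | push {}
  [2] u=1 | in 11110 | out 10110 | prev 00000 | push {0}
  [3] u=2 | in 11110 | out 11111 | prev 11100 | push {1}
  [4] u=3 | in 11111 | out 11111 | prev 11010 | push {2}
  [5] u=0 | in 11111 | out 00110 | ==
  [6] u=1 | in 11111 | out 10111 | prev 10110 | push {0,3}
  [7] u=2 | in 11111 | out 11111 | ==
  [8] u=0 | in 11111 | out 00110 | ==
  [9] u=3 | in 11111 | out 11111 | ==

Converged values:
  [0] 00110
  [1] 10111
  [2] 11111
  [3] 11111

yes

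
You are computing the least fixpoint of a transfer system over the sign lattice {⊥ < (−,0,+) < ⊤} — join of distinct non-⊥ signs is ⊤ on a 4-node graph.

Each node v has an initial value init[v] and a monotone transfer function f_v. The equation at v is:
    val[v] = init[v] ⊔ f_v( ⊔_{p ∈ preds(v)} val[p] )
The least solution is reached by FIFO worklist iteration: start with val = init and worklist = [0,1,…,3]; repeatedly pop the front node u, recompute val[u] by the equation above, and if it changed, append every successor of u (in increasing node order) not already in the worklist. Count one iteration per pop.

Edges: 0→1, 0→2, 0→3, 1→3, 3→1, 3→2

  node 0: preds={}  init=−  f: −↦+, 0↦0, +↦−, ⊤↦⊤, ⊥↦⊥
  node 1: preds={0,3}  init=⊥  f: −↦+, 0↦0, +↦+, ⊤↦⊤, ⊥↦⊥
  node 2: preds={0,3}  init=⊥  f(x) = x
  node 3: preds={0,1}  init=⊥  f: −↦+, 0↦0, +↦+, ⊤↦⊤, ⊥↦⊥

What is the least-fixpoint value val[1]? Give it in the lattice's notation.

⊤

Worklist (7 pops):
  #1 pop 0: in=⊥ → − (no change)
  #2 pop 1: in=− → + (was ⊥); enqueue []
  #3 pop 2: in=− → − (was ⊥); enqueue []
  #4 pop 3: in=⊤ → ⊤ (was ⊥); enqueue [1,2]
  #5 pop 1: in=⊤ → ⊤ (was +); enqueue [3]
  #6 pop 2: in=⊤ → ⊤ (was −); enqueue []
  #7 pop 3: in=⊤ → ⊤ (no change)

Fixpoint:
  val[0] = −
  val[1] = ⊤
  val[2] = ⊤
  val[3] = ⊤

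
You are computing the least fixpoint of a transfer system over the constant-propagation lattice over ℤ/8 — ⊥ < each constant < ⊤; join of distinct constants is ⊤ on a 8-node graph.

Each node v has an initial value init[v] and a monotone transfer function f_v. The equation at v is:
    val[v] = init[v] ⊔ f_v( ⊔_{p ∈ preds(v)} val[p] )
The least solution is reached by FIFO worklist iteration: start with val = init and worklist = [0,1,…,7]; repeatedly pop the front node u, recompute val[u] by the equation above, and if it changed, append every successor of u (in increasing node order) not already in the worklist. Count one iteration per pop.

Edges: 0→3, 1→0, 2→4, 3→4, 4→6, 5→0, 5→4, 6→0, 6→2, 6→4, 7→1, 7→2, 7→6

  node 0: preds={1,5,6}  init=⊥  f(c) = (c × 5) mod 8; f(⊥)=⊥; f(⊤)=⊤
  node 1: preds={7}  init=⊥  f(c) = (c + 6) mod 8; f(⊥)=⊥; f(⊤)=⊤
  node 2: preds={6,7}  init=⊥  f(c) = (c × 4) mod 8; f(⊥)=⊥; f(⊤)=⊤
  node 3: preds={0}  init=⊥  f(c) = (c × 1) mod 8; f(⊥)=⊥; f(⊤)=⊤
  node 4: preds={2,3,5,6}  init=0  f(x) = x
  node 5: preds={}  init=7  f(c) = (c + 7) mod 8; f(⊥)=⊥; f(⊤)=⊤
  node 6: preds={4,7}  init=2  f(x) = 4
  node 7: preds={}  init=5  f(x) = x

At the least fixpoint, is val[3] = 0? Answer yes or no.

no

Trace (11 dequeues):
  [1] u=0 | in ⊤ | out ⊤ | prev ⊥ | push {}
  [2] u=1 | in 5 | out 3 | prev ⊥ | push {0}
  [3] u=2 | in ⊤ | out ⊤ | prev ⊥ | push {}
  [4] u=3 | in ⊤ | out ⊤ | prev ⊥ | push {}
  [5] u=4 | in ⊤ | out ⊤ | prev 0 | push {}
  [6] u=5 | in ⊥ | out 7 | ==
  [7] u=6 | in ⊤ | out ⊤ | prev 2 | push {2,4}
  [8] u=7 | in ⊥ | out 5 | ==
  [9] u=0 | in ⊤ | out ⊤ | ==
  [10] u=2 | in ⊤ | out ⊤ | ==
  [11] u=4 | in ⊤ | out ⊤ | ==

Converged values:
  [0] ⊤
  [1] 3
  [2] ⊤
  [3] ⊤
  [4] ⊤
  [5] 7
  [6] ⊤
  [7] 5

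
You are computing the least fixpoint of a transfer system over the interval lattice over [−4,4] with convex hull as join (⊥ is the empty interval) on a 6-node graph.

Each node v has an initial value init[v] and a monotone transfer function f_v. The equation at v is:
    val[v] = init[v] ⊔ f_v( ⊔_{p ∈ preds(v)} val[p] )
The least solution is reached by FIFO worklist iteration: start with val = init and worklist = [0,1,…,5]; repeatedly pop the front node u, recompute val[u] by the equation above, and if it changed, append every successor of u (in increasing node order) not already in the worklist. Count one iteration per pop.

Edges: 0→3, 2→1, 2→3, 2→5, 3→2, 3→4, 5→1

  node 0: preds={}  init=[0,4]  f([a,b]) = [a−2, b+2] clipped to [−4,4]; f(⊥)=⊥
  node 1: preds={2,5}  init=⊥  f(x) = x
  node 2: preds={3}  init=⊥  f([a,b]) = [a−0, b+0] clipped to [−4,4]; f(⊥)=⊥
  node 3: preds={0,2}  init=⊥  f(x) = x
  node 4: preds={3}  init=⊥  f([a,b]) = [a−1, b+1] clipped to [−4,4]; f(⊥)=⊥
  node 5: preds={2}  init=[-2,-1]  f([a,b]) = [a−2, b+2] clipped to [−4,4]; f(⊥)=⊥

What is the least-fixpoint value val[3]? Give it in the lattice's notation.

Worklist (11 pops):
  #1 pop 0: in=⊥ → [0,4] (no change)
  #2 pop 1: in=[-2,-1] → [-2,-1] (was ⊥); enqueue []
  #3 pop 2: in=⊥ → ⊥ (no change)
  #4 pop 3: in=[0,4] → [0,4] (was ⊥); enqueue [2]
  #5 pop 4: in=[0,4] → [-1,4] (was ⊥); enqueue []
  #6 pop 5: in=⊥ → [-2,-1] (no change)
  #7 pop 2: in=[0,4] → [0,4] (was ⊥); enqueue [1,3,5]
  #8 pop 1: in=[-2,4] → [-2,4] (was [-2,-1]); enqueue []
  #9 pop 3: in=[0,4] → [0,4] (no change)
  #10 pop 5: in=[0,4] → [-2,4] (was [-2,-1]); enqueue [1]
  #11 pop 1: in=[-2,4] → [-2,4] (no change)

Fixpoint:
  val[0] = [0,4]
  val[1] = [-2,4]
  val[2] = [0,4]
  val[3] = [0,4]
  val[4] = [-1,4]
  val[5] = [-2,4]

[0,4]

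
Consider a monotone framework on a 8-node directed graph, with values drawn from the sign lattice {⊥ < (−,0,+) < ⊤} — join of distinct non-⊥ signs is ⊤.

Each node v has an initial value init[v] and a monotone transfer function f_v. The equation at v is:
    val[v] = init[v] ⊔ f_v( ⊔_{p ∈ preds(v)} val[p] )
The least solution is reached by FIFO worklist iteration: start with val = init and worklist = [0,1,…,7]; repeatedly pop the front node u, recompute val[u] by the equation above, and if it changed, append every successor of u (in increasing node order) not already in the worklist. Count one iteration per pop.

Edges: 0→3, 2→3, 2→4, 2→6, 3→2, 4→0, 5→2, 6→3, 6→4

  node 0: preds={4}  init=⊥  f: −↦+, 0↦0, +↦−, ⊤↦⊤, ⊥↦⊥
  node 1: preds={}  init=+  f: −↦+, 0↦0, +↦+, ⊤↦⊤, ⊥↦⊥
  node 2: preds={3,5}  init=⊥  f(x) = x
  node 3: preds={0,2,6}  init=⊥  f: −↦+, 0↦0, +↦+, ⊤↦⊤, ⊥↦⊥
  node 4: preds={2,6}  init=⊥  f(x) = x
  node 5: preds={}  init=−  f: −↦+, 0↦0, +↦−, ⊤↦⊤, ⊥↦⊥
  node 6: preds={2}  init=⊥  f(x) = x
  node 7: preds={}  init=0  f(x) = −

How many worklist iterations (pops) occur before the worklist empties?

17

Trace (17 dequeues):
  [1] u=0 | in ⊥ | out ⊥ | ==
  [2] u=1 | in ⊥ | out + | ==
  [3] u=2 | in − | out − | prev ⊥ | push {}
  [4] u=3 | in − | out + | prev ⊥ | push {2}
  [5] u=4 | in − | out − | prev ⊥ | push {0}
  [6] u=5 | in ⊥ | out − | ==
  [7] u=6 | in − | out − | prev ⊥ | push {3,4}
  [8] u=7 | in ⊥ | out ⊤ | prev 0 | push {}
  [9] u=2 | in ⊤ | out ⊤ | prev − | push {6}
  [10] u=0 | in − | out + | prev ⊥ | push {}
  [11] u=3 | in ⊤ | out ⊤ | prev + | push {2}
  [12] u=4 | in ⊤ | out ⊤ | prev − | push {0}
  [13] u=6 | in ⊤ | out ⊤ | prev − | push {3,4}
  [14] u=2 | in ⊤ | out ⊤ | ==
  [15] u=0 | in ⊤ | out ⊤ | prev + | push {}
  [16] u=3 | in ⊤ | out ⊤ | ==
  [17] u=4 | in ⊤ | out ⊤ | ==

Converged values:
  [0] ⊤
  [1] +
  [2] ⊤
  [3] ⊤
  [4] ⊤
  [5] −
  [6] ⊤
  [7] ⊤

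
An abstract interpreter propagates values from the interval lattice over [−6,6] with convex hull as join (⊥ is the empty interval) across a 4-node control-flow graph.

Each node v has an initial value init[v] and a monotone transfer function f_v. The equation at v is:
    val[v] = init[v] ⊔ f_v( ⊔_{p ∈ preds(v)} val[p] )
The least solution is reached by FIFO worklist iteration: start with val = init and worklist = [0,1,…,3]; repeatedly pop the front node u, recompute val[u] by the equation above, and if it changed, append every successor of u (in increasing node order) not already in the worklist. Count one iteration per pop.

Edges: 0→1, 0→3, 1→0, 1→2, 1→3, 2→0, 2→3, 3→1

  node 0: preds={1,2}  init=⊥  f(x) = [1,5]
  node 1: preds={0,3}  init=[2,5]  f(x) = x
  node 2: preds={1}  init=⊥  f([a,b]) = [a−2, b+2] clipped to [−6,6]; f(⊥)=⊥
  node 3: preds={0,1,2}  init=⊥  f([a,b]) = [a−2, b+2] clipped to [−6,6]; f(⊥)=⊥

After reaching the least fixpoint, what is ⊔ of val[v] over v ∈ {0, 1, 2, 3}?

[-6,6]

Trace (15 dequeues):
  [1] u=0 | in [2,5] | out [1,5] | prev ⊥ | push {}
  [2] u=1 | in [1,5] | out [1,5] | prev [2,5] | push {0}
  [3] u=2 | in [1,5] | out [-1,6] | prev ⊥ | push {}
  [4] u=3 | in [-1,6] | out [-3,6] | prev ⊥ | push {1}
  [5] u=0 | in [-1,6] | out [1,5] | ==
  [6] u=1 | in [-3,6] | out [-3,6] | prev [1,5] | push {0,2,3}
  [7] u=0 | in [-3,6] | out [1,5] | ==
  [8] u=2 | in [-3,6] | out [-5,6] | prev [-1,6] | push {0}
  [9] u=3 | in [-5,6] | out [-6,6] | prev [-3,6] | push {1}
  [10] u=0 | in [-5,6] | out [1,5] | ==
  [11] u=1 | in [-6,6] | out [-6,6] | prev [-3,6] | push {0,2,3}
  [12] u=0 | in [-6,6] | out [1,5] | ==
  [13] u=2 | in [-6,6] | out [-6,6] | prev [-5,6] | push {0}
  [14] u=3 | in [-6,6] | out [-6,6] | ==
  [15] u=0 | in [-6,6] | out [1,5] | ==

Converged values:
  [0] [1,5]
  [1] [-6,6]
  [2] [-6,6]
  [3] [-6,6]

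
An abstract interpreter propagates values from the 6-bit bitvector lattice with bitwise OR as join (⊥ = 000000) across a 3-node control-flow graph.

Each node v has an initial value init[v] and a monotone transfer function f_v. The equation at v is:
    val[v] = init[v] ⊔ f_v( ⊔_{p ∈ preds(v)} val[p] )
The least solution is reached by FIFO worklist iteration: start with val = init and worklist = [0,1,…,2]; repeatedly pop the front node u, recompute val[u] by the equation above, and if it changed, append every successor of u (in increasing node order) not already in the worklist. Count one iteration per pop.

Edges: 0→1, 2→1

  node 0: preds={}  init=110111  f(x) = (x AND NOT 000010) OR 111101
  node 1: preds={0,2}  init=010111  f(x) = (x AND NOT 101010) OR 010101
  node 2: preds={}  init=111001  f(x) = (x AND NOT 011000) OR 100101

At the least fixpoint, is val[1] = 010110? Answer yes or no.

Trace (4 dequeues):
  [1] u=0 | in 000000 | out 111111 | prev 110111 | push {}
  [2] u=1 | in 111111 | out 010111 | ==
  [3] u=2 | in 000000 | out 111101 | prev 111001 | push {1}
  [4] u=1 | in 111111 | out 010111 | ==

Converged values:
  [0] 111111
  [1] 010111
  [2] 111101

no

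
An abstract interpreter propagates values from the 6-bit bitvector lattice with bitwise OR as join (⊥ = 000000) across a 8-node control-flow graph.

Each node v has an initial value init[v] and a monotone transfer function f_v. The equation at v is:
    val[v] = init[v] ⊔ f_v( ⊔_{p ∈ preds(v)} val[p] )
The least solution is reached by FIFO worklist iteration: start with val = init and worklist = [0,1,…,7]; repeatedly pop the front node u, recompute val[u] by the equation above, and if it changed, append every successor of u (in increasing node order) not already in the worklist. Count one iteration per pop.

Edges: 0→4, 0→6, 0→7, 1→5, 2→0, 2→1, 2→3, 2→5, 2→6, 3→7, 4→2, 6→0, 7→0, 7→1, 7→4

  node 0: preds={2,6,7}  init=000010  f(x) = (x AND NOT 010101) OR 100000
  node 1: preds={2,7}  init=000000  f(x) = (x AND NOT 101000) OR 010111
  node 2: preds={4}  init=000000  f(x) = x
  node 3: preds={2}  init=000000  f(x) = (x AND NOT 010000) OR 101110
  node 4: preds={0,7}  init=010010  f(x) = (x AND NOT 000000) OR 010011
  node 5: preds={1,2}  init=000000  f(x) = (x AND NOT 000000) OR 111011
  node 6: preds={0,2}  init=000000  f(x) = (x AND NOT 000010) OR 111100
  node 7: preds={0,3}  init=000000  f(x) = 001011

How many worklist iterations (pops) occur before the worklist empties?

Iteration log — 25 steps:
  step 1. node 0  ⊔preds=000000  new=100010  old=000010  +wl: 
  step 2. node 1  ⊔preds=000000  new=010111  old=000000  +wl: 
  step 3. node 2  ⊔preds=010010  new=010010  old=000000  +wl: 0,1
  step 4. node 3  ⊔preds=010010  new=101110  old=000000  +wl: 
  step 5. node 4  ⊔preds=100010  new=110011  old=010010  +wl: 2
  step 6. node 5  ⊔preds=010111  new=111111  old=000000  +wl: 
  step 7. node 6  ⊔preds=110010  new=111100  old=000000  +wl: 
  step 8. node 7  ⊔preds=101110  new=001011  old=000000  +wl: 4
  step 9. node 0  ⊔preds=111111  new=101010  old=100010  +wl: 6,7
  step 10. node 1  ⊔preds=011011  new=010111  stable
  step 11. node 2  ⊔preds=110011  new=110011  old=010010  +wl: 0,1,3,5
  step 12. node 4  ⊔preds=101011  new=111011  old=110011  +wl: 2
  step 13. node 6  ⊔preds=111011  new=111101  old=111100  +wl: 
  step 14. node 7  ⊔preds=101110  new=001011  stable
  step 15. node 0  ⊔preds=111111  new=101010  stable
  step 16. node 1  ⊔preds=111011  new=010111  stable
  step 17. node 3  ⊔preds=110011  new=101111  old=101110  +wl: 7
  step 18. node 5  ⊔preds=110111  new=111111  stable
  step 19. node 2  ⊔preds=111011  new=111011  old=110011  +wl: 0,1,3,5,6
  step 20. node 7  ⊔preds=101111  new=001011  stable
  step 21. node 0  ⊔preds=111111  new=101010  stable
  step 22. node 1  ⊔preds=111011  new=010111  stable
  step 23. node 3  ⊔preds=111011  new=101111  stable
  step 24. node 5  ⊔preds=111111  new=111111  stable
  step 25. node 6  ⊔preds=111011  new=111101  stable

Least fixpoint reached:
  node 0: 101010
  node 1: 010111
  node 2: 111011
  node 3: 101111
  node 4: 111011
  node 5: 111111
  node 6: 111101
  node 7: 001011

25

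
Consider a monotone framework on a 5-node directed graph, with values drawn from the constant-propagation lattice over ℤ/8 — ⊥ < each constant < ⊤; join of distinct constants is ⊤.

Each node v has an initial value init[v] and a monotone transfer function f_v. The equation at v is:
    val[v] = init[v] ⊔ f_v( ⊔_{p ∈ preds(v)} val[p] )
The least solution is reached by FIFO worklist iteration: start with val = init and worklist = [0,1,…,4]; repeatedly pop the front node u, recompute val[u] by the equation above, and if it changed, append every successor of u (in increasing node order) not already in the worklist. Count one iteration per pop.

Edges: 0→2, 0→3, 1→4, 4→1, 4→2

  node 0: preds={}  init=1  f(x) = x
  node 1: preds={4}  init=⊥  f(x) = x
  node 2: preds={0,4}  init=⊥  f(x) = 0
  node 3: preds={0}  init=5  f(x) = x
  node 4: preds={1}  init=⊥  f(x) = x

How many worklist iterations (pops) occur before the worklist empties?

5

Trace (5 dequeues):
  [1] u=0 | in ⊥ | out 1 | ==
  [2] u=1 | in ⊥ | out ⊥ | ==
  [3] u=2 | in 1 | out 0 | prev ⊥ | push {}
  [4] u=3 | in 1 | out ⊤ | prev 5 | push {}
  [5] u=4 | in ⊥ | out ⊥ | ==

Converged values:
  [0] 1
  [1] ⊥
  [2] 0
  [3] ⊤
  [4] ⊥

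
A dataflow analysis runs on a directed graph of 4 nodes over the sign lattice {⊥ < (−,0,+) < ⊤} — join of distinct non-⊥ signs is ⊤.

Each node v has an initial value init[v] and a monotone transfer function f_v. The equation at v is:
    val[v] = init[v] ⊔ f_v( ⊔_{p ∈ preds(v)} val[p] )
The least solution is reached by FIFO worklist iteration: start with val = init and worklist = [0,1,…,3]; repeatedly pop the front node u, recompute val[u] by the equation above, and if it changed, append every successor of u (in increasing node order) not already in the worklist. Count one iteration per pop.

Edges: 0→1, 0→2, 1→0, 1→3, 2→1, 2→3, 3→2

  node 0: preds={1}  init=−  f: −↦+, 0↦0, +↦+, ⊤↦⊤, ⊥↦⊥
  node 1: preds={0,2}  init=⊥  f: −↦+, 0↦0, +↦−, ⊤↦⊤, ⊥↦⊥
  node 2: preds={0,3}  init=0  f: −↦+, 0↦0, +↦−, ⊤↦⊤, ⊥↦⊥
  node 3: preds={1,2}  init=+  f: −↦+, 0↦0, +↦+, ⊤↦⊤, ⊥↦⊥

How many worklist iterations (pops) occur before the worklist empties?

Trace (7 dequeues):
  [1] u=0 | in ⊥ | out − | ==
  [2] u=1 | in ⊤ | out ⊤ | prev ⊥ | push {0}
  [3] u=2 | in ⊤ | out ⊤ | prev 0 | push {1}
  [4] u=3 | in ⊤ | out ⊤ | prev + | push {2}
  [5] u=0 | in ⊤ | out ⊤ | prev − | push {}
  [6] u=1 | in ⊤ | out ⊤ | ==
  [7] u=2 | in ⊤ | out ⊤ | ==

Converged values:
  [0] ⊤
  [1] ⊤
  [2] ⊤
  [3] ⊤

7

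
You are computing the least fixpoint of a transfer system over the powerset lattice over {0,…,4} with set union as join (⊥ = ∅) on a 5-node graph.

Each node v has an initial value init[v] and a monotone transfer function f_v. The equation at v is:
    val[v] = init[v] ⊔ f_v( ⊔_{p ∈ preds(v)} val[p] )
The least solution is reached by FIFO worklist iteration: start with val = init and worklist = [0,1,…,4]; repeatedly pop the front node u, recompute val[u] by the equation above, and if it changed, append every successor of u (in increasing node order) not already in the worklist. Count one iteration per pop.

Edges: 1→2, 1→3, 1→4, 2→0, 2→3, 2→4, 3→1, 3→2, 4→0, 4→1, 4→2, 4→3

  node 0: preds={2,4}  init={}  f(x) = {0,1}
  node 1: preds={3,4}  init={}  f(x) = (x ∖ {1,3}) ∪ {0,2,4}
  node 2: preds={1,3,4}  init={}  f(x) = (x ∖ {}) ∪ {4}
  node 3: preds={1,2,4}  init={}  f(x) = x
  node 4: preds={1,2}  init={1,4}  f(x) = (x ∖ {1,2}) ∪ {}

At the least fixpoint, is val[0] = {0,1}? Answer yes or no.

Iteration log — 9 steps:
  step 1. node 0  ⊔preds={1,4}  new={0,1}  old={}  +wl: 
  step 2. node 1  ⊔preds={1,4}  new={0,2,4}  old={}  +wl: 
  step 3. node 2  ⊔preds={0,1,2,4}  new={0,1,2,4}  old={}  +wl: 0
  step 4. node 3  ⊔preds={0,1,2,4}  new={0,1,2,4}  old={}  +wl: 1,2
  step 5. node 4  ⊔preds={0,1,2,4}  new={0,1,4}  old={1,4}  +wl: 3
  step 6. node 0  ⊔preds={0,1,2,4}  new={0,1}  stable
  step 7. node 1  ⊔preds={0,1,2,4}  new={0,2,4}  stable
  step 8. node 2  ⊔preds={0,1,2,4}  new={0,1,2,4}  stable
  step 9. node 3  ⊔preds={0,1,2,4}  new={0,1,2,4}  stable

Least fixpoint reached:
  node 0: {0,1}
  node 1: {0,2,4}
  node 2: {0,1,2,4}
  node 3: {0,1,2,4}
  node 4: {0,1,4}

yes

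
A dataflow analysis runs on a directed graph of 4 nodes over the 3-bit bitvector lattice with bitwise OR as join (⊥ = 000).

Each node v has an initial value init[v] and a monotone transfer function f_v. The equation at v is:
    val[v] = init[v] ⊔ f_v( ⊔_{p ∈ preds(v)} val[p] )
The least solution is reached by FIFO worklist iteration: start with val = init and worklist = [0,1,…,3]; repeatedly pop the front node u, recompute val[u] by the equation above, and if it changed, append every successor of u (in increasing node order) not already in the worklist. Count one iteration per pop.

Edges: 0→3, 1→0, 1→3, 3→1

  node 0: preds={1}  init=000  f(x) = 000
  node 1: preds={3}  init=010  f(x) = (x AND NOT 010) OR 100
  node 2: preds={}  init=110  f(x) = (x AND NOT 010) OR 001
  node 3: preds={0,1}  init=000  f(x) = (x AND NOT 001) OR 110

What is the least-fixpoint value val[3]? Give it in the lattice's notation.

110

Worklist (6 pops):
  #1 pop 0: in=010 → 000 (no change)
  #2 pop 1: in=000 → 110 (was 010); enqueue [0]
  #3 pop 2: in=000 → 111 (was 110); enqueue []
  #4 pop 3: in=110 → 110 (was 000); enqueue [1]
  #5 pop 0: in=110 → 000 (no change)
  #6 pop 1: in=110 → 110 (no change)

Fixpoint:
  val[0] = 000
  val[1] = 110
  val[2] = 111
  val[3] = 110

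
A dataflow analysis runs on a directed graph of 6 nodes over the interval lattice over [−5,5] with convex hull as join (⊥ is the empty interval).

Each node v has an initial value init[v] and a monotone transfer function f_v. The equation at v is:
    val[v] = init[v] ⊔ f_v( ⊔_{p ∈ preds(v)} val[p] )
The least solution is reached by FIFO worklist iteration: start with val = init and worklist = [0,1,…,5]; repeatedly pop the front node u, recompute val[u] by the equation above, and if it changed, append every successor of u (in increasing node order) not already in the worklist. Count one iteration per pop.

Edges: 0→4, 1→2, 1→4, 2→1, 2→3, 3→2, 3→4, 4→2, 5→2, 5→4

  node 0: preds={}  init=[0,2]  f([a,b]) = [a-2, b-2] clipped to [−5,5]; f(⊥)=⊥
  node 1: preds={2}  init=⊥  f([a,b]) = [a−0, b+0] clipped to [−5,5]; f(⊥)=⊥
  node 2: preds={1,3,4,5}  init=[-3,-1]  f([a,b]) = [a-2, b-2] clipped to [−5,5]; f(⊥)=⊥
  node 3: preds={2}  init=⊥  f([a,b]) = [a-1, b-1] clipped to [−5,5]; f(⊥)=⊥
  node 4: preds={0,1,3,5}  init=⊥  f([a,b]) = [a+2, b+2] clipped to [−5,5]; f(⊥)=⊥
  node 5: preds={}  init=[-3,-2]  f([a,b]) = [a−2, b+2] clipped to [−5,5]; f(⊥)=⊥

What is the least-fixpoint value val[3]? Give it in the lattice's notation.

[-5,1]

Iteration log — 13 steps:
  step 1. node 0  ⊔preds=⊥  new=[0,2]  stable
  step 2. node 1  ⊔preds=[-3,-1]  new=[-3,-1]  old=⊥  +wl: 
  step 3. node 2  ⊔preds=[-3,-1]  new=[-5,-1]  old=[-3,-1]  +wl: 1
  step 4. node 3  ⊔preds=[-5,-1]  new=[-5,-2]  old=⊥  +wl: 2
  step 5. node 4  ⊔preds=[-5,2]  new=[-3,4]  old=⊥  +wl: 
  step 6. node 5  ⊔preds=⊥  new=[-3,-2]  stable
  step 7. node 1  ⊔preds=[-5,-1]  new=[-5,-1]  old=[-3,-1]  +wl: 4
  step 8. node 2  ⊔preds=[-5,4]  new=[-5,2]  old=[-5,-1]  +wl: 1,3
  step 9. node 4  ⊔preds=[-5,2]  new=[-3,4]  stable
  step 10. node 1  ⊔preds=[-5,2]  new=[-5,2]  old=[-5,-1]  +wl: 2,4
  step 11. node 3  ⊔preds=[-5,2]  new=[-5,1]  old=[-5,-2]  +wl: 
  step 12. node 2  ⊔preds=[-5,4]  new=[-5,2]  stable
  step 13. node 4  ⊔preds=[-5,2]  new=[-3,4]  stable

Least fixpoint reached:
  node 0: [0,2]
  node 1: [-5,2]
  node 2: [-5,2]
  node 3: [-5,1]
  node 4: [-3,4]
  node 5: [-3,-2]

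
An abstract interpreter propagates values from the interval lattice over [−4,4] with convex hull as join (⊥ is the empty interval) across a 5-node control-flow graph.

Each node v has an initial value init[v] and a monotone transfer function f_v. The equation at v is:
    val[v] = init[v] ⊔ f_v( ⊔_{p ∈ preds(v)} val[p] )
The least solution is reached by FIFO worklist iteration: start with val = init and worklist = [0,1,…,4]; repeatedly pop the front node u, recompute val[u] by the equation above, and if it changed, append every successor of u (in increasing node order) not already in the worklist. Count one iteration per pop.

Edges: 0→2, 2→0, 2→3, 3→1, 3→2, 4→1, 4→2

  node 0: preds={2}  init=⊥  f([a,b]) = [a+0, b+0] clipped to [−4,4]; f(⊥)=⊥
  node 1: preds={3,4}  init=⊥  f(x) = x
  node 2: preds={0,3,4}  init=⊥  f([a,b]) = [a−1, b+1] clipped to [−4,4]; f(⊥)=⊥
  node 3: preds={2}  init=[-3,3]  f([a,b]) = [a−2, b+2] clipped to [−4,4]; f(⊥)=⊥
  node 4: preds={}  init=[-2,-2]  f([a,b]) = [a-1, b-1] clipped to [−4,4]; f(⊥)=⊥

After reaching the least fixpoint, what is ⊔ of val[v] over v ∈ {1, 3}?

[-4,4]

Worklist (8 pops):
  #1 pop 0: in=⊥ → ⊥ (no change)
  #2 pop 1: in=[-3,3] → [-3,3] (was ⊥); enqueue []
  #3 pop 2: in=[-3,3] → [-4,4] (was ⊥); enqueue [0]
  #4 pop 3: in=[-4,4] → [-4,4] (was [-3,3]); enqueue [1,2]
  #5 pop 4: in=⊥ → [-2,-2] (no change)
  #6 pop 0: in=[-4,4] → [-4,4] (was ⊥); enqueue []
  #7 pop 1: in=[-4,4] → [-4,4] (was [-3,3]); enqueue []
  #8 pop 2: in=[-4,4] → [-4,4] (no change)

Fixpoint:
  val[0] = [-4,4]
  val[1] = [-4,4]
  val[2] = [-4,4]
  val[3] = [-4,4]
  val[4] = [-2,-2]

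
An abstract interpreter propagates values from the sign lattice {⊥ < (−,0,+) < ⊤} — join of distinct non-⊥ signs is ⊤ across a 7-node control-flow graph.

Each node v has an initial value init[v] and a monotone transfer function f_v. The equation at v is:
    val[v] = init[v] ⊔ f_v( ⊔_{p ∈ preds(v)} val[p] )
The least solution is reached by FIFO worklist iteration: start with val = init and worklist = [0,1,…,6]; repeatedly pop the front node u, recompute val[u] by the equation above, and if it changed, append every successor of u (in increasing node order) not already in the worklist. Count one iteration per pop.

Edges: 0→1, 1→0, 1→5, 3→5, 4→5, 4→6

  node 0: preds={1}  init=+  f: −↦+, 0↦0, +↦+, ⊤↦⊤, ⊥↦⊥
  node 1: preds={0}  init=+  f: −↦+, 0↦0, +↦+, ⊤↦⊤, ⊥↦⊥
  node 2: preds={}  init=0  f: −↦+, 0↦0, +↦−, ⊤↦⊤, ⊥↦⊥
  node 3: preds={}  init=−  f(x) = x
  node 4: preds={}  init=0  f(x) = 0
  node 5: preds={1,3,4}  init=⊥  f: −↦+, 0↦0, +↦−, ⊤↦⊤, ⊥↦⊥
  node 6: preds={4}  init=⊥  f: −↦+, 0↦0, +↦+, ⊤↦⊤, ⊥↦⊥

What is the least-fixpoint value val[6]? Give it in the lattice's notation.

0

Iteration log — 7 steps:
  step 1. node 0  ⊔preds=+  new=+  stable
  step 2. node 1  ⊔preds=+  new=+  stable
  step 3. node 2  ⊔preds=⊥  new=0  stable
  step 4. node 3  ⊔preds=⊥  new=−  stable
  step 5. node 4  ⊔preds=⊥  new=0  stable
  step 6. node 5  ⊔preds=⊤  new=⊤  old=⊥  +wl: 
  step 7. node 6  ⊔preds=0  new=0  old=⊥  +wl: 

Least fixpoint reached:
  node 0: +
  node 1: +
  node 2: 0
  node 3: −
  node 4: 0
  node 5: ⊤
  node 6: 0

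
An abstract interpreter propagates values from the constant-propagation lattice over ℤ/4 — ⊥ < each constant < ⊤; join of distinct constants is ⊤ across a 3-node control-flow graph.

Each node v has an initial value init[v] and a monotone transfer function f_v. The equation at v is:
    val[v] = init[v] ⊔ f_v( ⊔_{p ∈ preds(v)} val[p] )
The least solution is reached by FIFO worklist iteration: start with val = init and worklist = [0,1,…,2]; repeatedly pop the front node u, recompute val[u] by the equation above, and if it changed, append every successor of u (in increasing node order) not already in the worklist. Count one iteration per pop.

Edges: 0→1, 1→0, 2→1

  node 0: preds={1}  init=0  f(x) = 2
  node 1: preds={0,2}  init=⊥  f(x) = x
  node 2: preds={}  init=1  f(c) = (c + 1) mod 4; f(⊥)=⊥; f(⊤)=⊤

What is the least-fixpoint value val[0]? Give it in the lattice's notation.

Worklist (4 pops):
  #1 pop 0: in=⊥ → ⊤ (was 0); enqueue []
  #2 pop 1: in=⊤ → ⊤ (was ⊥); enqueue [0]
  #3 pop 2: in=⊥ → 1 (no change)
  #4 pop 0: in=⊤ → ⊤ (no change)

Fixpoint:
  val[0] = ⊤
  val[1] = ⊤
  val[2] = 1

⊤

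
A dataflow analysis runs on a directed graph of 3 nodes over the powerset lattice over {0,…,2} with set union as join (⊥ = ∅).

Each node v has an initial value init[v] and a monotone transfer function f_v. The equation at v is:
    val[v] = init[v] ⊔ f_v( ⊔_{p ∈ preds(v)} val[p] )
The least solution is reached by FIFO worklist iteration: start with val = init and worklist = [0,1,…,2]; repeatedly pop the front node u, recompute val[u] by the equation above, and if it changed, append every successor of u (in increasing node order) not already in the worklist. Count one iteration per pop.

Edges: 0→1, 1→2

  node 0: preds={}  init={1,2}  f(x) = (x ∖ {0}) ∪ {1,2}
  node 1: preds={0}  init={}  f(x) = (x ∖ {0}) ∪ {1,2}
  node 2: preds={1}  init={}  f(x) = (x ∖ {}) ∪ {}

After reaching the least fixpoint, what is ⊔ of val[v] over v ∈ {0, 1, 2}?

{1,2}

Iteration log — 3 steps:
  step 1. node 0  ⊔preds={}  new={1,2}  stable
  step 2. node 1  ⊔preds={1,2}  new={1,2}  old={}  +wl: 
  step 3. node 2  ⊔preds={1,2}  new={1,2}  old={}  +wl: 

Least fixpoint reached:
  node 0: {1,2}
  node 1: {1,2}
  node 2: {1,2}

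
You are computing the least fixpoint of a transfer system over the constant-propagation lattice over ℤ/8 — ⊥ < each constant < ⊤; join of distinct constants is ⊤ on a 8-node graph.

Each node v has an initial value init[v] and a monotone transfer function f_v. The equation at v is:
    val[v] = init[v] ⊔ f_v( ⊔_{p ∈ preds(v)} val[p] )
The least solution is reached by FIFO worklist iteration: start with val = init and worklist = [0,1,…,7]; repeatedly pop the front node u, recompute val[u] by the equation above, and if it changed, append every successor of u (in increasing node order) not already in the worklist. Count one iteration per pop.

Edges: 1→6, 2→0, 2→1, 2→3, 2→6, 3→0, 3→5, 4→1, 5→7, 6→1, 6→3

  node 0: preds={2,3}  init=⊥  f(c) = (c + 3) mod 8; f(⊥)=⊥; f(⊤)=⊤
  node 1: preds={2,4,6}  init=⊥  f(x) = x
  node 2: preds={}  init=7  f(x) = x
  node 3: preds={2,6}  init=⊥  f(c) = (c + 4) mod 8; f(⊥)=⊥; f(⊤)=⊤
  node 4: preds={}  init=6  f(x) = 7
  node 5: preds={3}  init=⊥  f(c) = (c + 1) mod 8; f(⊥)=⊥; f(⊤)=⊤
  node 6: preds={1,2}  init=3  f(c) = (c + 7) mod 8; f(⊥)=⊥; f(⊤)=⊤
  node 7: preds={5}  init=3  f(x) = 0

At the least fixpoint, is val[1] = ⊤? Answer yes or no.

Trace (11 dequeues):
  [1] u=0 | in 7 | out 2 | prev ⊥ | push {}
  [2] u=1 | in ⊤ | out ⊤ | prev ⊥ | push {}
  [3] u=2 | in ⊥ | out 7 | ==
  [4] u=3 | in ⊤ | out ⊤ | prev ⊥ | push {0}
  [5] u=4 | in ⊥ | out ⊤ | prev 6 | push {1}
  [6] u=5 | in ⊤ | out ⊤ | prev ⊥ | push {}
  [7] u=6 | in ⊤ | out ⊤ | prev 3 | push {3}
  [8] u=7 | in ⊤ | out ⊤ | prev 3 | push {}
  [9] u=0 | in ⊤ | out ⊤ | prev 2 | push {}
  [10] u=1 | in ⊤ | out ⊤ | ==
  [11] u=3 | in ⊤ | out ⊤ | ==

Converged values:
  [0] ⊤
  [1] ⊤
  [2] 7
  [3] ⊤
  [4] ⊤
  [5] ⊤
  [6] ⊤
  [7] ⊤

yes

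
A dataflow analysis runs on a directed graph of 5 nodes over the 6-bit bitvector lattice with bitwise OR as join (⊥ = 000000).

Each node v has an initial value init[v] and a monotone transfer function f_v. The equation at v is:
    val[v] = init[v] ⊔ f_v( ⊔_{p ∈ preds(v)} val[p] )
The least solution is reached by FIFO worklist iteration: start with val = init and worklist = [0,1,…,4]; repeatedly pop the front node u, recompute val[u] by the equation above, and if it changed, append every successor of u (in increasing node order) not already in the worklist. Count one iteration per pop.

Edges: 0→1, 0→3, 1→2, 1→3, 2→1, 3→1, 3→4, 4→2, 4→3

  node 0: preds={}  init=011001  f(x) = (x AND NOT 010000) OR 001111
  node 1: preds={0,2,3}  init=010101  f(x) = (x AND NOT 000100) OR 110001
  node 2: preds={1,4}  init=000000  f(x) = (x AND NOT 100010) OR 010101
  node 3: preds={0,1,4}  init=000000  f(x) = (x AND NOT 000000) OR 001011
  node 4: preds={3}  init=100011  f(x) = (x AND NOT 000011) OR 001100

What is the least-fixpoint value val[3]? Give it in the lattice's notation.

111111

Iteration log — 8 steps:
  step 1. node 0  ⊔preds=000000  new=011111  old=011001  +wl: 
  step 2. node 1  ⊔preds=011111  new=111111  old=010101  +wl: 
  step 3. node 2  ⊔preds=111111  new=011101  old=000000  +wl: 1
  step 4. node 3  ⊔preds=111111  new=111111  old=000000  +wl: 
  step 5. node 4  ⊔preds=111111  new=111111  old=100011  +wl: 2,3
  step 6. node 1  ⊔preds=111111  new=111111  stable
  step 7. node 2  ⊔preds=111111  new=011101  stable
  step 8. node 3  ⊔preds=111111  new=111111  stable

Least fixpoint reached:
  node 0: 011111
  node 1: 111111
  node 2: 011101
  node 3: 111111
  node 4: 111111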